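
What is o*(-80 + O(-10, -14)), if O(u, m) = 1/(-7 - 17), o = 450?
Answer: -144075/4 ≈ -36019.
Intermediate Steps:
O(u, m) = -1/24 (O(u, m) = 1/(-24) = -1/24)
o*(-80 + O(-10, -14)) = 450*(-80 - 1/24) = 450*(-1921/24) = -144075/4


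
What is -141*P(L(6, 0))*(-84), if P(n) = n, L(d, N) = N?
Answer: 0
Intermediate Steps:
-141*P(L(6, 0))*(-84) = -141*0*(-84) = 0*(-84) = 0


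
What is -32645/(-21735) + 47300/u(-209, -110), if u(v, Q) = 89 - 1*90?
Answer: -205606571/4347 ≈ -47299.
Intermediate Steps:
u(v, Q) = -1 (u(v, Q) = 89 - 90 = -1)
-32645/(-21735) + 47300/u(-209, -110) = -32645/(-21735) + 47300/(-1) = -32645*(-1/21735) + 47300*(-1) = 6529/4347 - 47300 = -205606571/4347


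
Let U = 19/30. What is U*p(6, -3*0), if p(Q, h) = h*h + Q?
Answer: 19/5 ≈ 3.8000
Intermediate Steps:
U = 19/30 (U = 19*(1/30) = 19/30 ≈ 0.63333)
p(Q, h) = Q + h² (p(Q, h) = h² + Q = Q + h²)
U*p(6, -3*0) = 19*(6 + (-3*0)²)/30 = 19*(6 + 0²)/30 = 19*(6 + 0)/30 = (19/30)*6 = 19/5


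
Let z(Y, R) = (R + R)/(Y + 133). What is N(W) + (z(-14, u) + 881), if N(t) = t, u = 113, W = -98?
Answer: 93403/119 ≈ 784.90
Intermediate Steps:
z(Y, R) = 2*R/(133 + Y) (z(Y, R) = (2*R)/(133 + Y) = 2*R/(133 + Y))
N(W) + (z(-14, u) + 881) = -98 + (2*113/(133 - 14) + 881) = -98 + (2*113/119 + 881) = -98 + (2*113*(1/119) + 881) = -98 + (226/119 + 881) = -98 + 105065/119 = 93403/119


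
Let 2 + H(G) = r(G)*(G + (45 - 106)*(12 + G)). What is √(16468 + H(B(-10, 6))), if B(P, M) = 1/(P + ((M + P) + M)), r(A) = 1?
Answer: √62966/2 ≈ 125.47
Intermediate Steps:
B(P, M) = 1/(2*M + 2*P) (B(P, M) = 1/(P + (P + 2*M)) = 1/(2*M + 2*P))
H(G) = -734 - 60*G (H(G) = -2 + 1*(G + (45 - 106)*(12 + G)) = -2 + 1*(G - 61*(12 + G)) = -2 + 1*(G + (-732 - 61*G)) = -2 + 1*(-732 - 60*G) = -2 + (-732 - 60*G) = -734 - 60*G)
√(16468 + H(B(-10, 6))) = √(16468 + (-734 - 30/(6 - 10))) = √(16468 + (-734 - 30/(-4))) = √(16468 + (-734 - 30*(-1)/4)) = √(16468 + (-734 - 60*(-⅛))) = √(16468 + (-734 + 15/2)) = √(16468 - 1453/2) = √(31483/2) = √62966/2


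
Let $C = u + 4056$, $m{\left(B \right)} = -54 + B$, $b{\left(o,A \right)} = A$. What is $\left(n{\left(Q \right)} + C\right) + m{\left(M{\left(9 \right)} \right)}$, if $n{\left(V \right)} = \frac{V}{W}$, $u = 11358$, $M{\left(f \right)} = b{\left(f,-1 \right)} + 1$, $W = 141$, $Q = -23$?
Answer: $\frac{2165737}{141} \approx 15360.0$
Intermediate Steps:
$M{\left(f \right)} = 0$ ($M{\left(f \right)} = -1 + 1 = 0$)
$n{\left(V \right)} = \frac{V}{141}$
$C = 15414$ ($C = 11358 + 4056 = 15414$)
$\left(n{\left(Q \right)} + C\right) + m{\left(M{\left(9 \right)} \right)} = \left(\frac{1}{141} \left(-23\right) + 15414\right) + \left(-54 + 0\right) = \left(- \frac{23}{141} + 15414\right) - 54 = \frac{2173351}{141} - 54 = \frac{2165737}{141}$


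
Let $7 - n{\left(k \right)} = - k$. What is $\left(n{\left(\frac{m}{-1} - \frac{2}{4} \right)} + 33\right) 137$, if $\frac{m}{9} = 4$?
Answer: $\frac{959}{2} \approx 479.5$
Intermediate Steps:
$m = 36$ ($m = 9 \cdot 4 = 36$)
$n{\left(k \right)} = 7 + k$ ($n{\left(k \right)} = 7 - - k = 7 + k$)
$\left(n{\left(\frac{m}{-1} - \frac{2}{4} \right)} + 33\right) 137 = \left(\left(7 + \left(\frac{36}{-1} - \frac{2}{4}\right)\right) + 33\right) 137 = \left(\left(7 + \left(36 \left(-1\right) - \frac{1}{2}\right)\right) + 33\right) 137 = \left(\left(7 - \frac{73}{2}\right) + 33\right) 137 = \left(- \frac{59}{2} + 33\right) 137 = \frac{7}{2} \cdot 137 = \frac{959}{2}$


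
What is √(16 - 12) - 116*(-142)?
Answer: 16474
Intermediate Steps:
√(16 - 12) - 116*(-142) = √4 + 16472 = 2 + 16472 = 16474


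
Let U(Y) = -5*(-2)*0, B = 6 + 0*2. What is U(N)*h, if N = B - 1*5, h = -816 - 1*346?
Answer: 0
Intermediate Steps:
B = 6 (B = 6 + 0 = 6)
h = -1162 (h = -816 - 346 = -1162)
N = 1 (N = 6 - 1*5 = 6 - 5 = 1)
U(Y) = 0 (U(Y) = 10*0 = 0)
U(N)*h = 0*(-1162) = 0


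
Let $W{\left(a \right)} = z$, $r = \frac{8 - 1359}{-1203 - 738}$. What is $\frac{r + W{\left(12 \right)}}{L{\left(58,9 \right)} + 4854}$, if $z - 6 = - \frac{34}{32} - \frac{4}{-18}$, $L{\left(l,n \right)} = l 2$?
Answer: $\frac{545569}{463044960} \approx 0.0011782$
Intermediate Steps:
$L{\left(l,n \right)} = 2 l$
$r = \frac{1351}{1941}$ ($r = - \frac{1351}{-1941} = \left(-1351\right) \left(- \frac{1}{1941}\right) = \frac{1351}{1941} \approx 0.69603$)
$z = \frac{743}{144}$ ($z = 6 - \left(- \frac{2}{9} + \frac{17}{16}\right) = 6 - \frac{121}{144} = \frac{743}{144} \approx 5.1597$)
$W{\left(a \right)} = \frac{743}{144}$
$\frac{r + W{\left(12 \right)}}{L{\left(58,9 \right)} + 4854} = \frac{\frac{1351}{1941} + \frac{743}{144}}{2 \cdot 58 + 4854} = \frac{545569}{93168 \left(116 + 4854\right)} = \frac{545569}{93168 \cdot 4970} = \frac{545569}{93168} \cdot \frac{1}{4970} = \frac{545569}{463044960}$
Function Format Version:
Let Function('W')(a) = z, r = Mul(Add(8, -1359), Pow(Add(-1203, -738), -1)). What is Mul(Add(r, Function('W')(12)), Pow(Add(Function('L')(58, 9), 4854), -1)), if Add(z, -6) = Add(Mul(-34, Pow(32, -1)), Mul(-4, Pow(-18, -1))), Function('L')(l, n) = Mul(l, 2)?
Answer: Rational(545569, 463044960) ≈ 0.0011782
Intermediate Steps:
Function('L')(l, n) = Mul(2, l)
r = Rational(1351, 1941) (r = Mul(-1351, Pow(-1941, -1)) = Mul(-1351, Rational(-1, 1941)) = Rational(1351, 1941) ≈ 0.69603)
z = Rational(743, 144) (z = Add(6, Add(Mul(-34, Pow(32, -1)), Mul(-4, Pow(-18, -1)))) = Add(6, Add(Mul(-34, Rational(1, 32)), Mul(-4, Rational(-1, 18)))) = Add(6, Add(Rational(-17, 16), Rational(2, 9))) = Add(6, Rational(-121, 144)) = Rational(743, 144) ≈ 5.1597)
Function('W')(a) = Rational(743, 144)
Mul(Add(r, Function('W')(12)), Pow(Add(Function('L')(58, 9), 4854), -1)) = Mul(Add(Rational(1351, 1941), Rational(743, 144)), Pow(Add(Mul(2, 58), 4854), -1)) = Mul(Rational(545569, 93168), Pow(Add(116, 4854), -1)) = Mul(Rational(545569, 93168), Pow(4970, -1)) = Mul(Rational(545569, 93168), Rational(1, 4970)) = Rational(545569, 463044960)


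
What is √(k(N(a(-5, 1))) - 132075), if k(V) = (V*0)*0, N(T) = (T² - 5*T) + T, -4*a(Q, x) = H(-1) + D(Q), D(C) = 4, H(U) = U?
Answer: 15*I*√587 ≈ 363.42*I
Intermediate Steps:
a(Q, x) = -¾ (a(Q, x) = -(-1 + 4)/4 = -¼*3 = -¾)
N(T) = T² - 4*T
k(V) = 0 (k(V) = 0*0 = 0)
√(k(N(a(-5, 1))) - 132075) = √(0 - 132075) = √(-132075) = 15*I*√587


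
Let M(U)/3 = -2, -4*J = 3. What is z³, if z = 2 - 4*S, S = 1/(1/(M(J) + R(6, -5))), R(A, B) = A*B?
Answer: 3112136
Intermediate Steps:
J = -¾ (J = -¼*3 = -¾ ≈ -0.75000)
M(U) = -6 (M(U) = 3*(-2) = -6)
S = -36 (S = 1/(1/(-6 + 6*(-5))) = 1/(1/(-6 - 30)) = 1/(1/(-36)) = 1/(-1/36) = -36)
z = 146 (z = 2 - 4*(-36) = 2 + 144 = 146)
z³ = 146³ = 3112136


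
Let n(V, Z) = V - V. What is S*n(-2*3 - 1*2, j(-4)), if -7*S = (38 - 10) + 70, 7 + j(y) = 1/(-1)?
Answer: 0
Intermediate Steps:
j(y) = -8 (j(y) = -7 + 1/(-1) = -7 - 1 = -8)
n(V, Z) = 0
S = -14 (S = -((38 - 10) + 70)/7 = -(28 + 70)/7 = -1/7*98 = -14)
S*n(-2*3 - 1*2, j(-4)) = -14*0 = 0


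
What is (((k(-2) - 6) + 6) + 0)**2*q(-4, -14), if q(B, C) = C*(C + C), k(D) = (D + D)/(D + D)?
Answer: 392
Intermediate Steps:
k(D) = 1 (k(D) = (2*D)/((2*D)) = (2*D)*(1/(2*D)) = 1)
q(B, C) = 2*C**2 (q(B, C) = C*(2*C) = 2*C**2)
(((k(-2) - 6) + 6) + 0)**2*q(-4, -14) = (((1 - 6) + 6) + 0)**2*(2*(-14)**2) = ((-5 + 6) + 0)**2*(2*196) = (1 + 0)**2*392 = 1**2*392 = 1*392 = 392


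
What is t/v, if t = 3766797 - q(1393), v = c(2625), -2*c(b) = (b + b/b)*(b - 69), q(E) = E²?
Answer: -456587/839007 ≈ -0.54420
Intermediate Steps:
c(b) = -(1 + b)*(-69 + b)/2 (c(b) = -(b + b/b)*(b - 69)/2 = -(b + 1)*(-69 + b)/2 = -(1 + b)*(-69 + b)/2)
v = -3356028 (v = 69/2 + 34*2625 - ½*2625² = 69/2 + 89250 - ½*6890625 = 69/2 + 89250 - 6890625/2 = -3356028)
t = 1826348 (t = 3766797 - 1*1393² = 3766797 - 1*1940449 = 3766797 - 1940449 = 1826348)
t/v = 1826348/(-3356028) = 1826348*(-1/3356028) = -456587/839007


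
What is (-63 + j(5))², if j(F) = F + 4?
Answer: 2916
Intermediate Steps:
j(F) = 4 + F
(-63 + j(5))² = (-63 + (4 + 5))² = (-63 + 9)² = (-54)² = 2916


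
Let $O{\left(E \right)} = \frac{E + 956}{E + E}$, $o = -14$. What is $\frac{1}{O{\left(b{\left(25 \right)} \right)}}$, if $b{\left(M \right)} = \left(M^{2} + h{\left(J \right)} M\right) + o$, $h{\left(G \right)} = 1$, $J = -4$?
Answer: $\frac{159}{199} \approx 0.799$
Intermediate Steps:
$b{\left(M \right)} = -14 + M + M^{2}$ ($b{\left(M \right)} = \left(M^{2} + 1 M\right) - 14 = \left(M^{2} + M\right) - 14 = \left(M + M^{2}\right) - 14 = -14 + M + M^{2}$)
$O{\left(E \right)} = \frac{956 + E}{2 E}$
$\frac{1}{O{\left(b{\left(25 \right)} \right)}} = \frac{1}{\frac{1}{2} \frac{1}{-14 + 25 + 25^{2}} \left(956 + \left(-14 + 25 + 25^{2}\right)\right)} = \frac{1}{\frac{1}{2} \frac{1}{-14 + 25 + 625} \left(956 + \left(-14 + 25 + 625\right)\right)} = \frac{1}{\frac{1}{2} \cdot \frac{1}{636} \left(956 + 636\right)} = \frac{1}{\frac{1}{2} \cdot \frac{1}{636} \cdot 1592} = \frac{1}{\frac{199}{159}} = \frac{159}{199}$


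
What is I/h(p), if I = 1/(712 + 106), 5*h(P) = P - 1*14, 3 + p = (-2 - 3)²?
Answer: 5/6544 ≈ 0.00076406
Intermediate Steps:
p = 22 (p = -3 + (-2 - 3)² = -3 + (-5)² = -3 + 25 = 22)
h(P) = -14/5 + P/5 (h(P) = (P - 1*14)/5 = (P - 14)/5 = (-14 + P)/5 = -14/5 + P/5)
I = 1/818 ≈ 0.0012225
I/h(p) = 1/(818*(-14/5 + (⅕)*22)) = 1/(818*(-14/5 + 22/5)) = 1/(818*(8/5)) = (1/818)*(5/8) = 5/6544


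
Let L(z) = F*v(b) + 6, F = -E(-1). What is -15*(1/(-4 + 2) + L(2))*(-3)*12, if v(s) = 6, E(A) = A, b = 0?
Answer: 6210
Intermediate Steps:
F = 1 (F = -1*(-1) = 1)
L(z) = 12 (L(z) = 1*6 + 6 = 6 + 6 = 12)
-15*(1/(-4 + 2) + L(2))*(-3)*12 = -15*(1/(-4 + 2) + 12)*(-3)*12 = -15*(1/(-2) + 12)*(-3)*12 = -15*(-½ + 12)*(-3)*12 = -345*(-3)/2*12 = -15*(-69/2)*12 = (1035/2)*12 = 6210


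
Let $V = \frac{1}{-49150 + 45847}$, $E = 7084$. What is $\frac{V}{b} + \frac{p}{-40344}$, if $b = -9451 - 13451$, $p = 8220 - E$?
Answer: $- \frac{3580542803}{127159759386} \approx -0.028158$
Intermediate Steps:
$V = - \frac{1}{3303}$ ($V = \frac{1}{-3303} = - \frac{1}{3303} \approx -0.00030276$)
$p = 1136$ ($p = 8220 - 7084 = 1136$)
$b = -22902$
$\frac{V}{b} + \frac{p}{-40344} = - \frac{1}{3303 \left(-22902\right)} + \frac{1136}{-40344} = \left(- \frac{1}{3303}\right) \left(- \frac{1}{22902}\right) + 1136 \left(- \frac{1}{40344}\right) = \frac{1}{75645306} - \frac{142}{5043} = - \frac{3580542803}{127159759386}$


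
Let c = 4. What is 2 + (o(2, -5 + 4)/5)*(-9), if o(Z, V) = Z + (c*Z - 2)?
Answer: -62/5 ≈ -12.400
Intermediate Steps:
o(Z, V) = -2 + 5*Z (o(Z, V) = Z + (4*Z - 2) = Z + (-2 + 4*Z) = -2 + 5*Z)
2 + (o(2, -5 + 4)/5)*(-9) = 2 + ((-2 + 5*2)/5)*(-9) = 2 + ((-2 + 10)*(⅕))*(-9) = 2 + (8*(⅕))*(-9) = 2 + (8/5)*(-9) = 2 - 72/5 = -62/5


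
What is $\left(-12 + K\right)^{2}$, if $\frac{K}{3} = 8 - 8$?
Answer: $144$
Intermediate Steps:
$K = 0$ ($K = 3 \left(8 - 8\right) = 3 \cdot 0 = 0$)
$\left(-12 + K\right)^{2} = \left(-12 + 0\right)^{2} = \left(-12\right)^{2} = 144$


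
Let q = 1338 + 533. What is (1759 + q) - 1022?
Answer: 2608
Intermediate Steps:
q = 1871
(1759 + q) - 1022 = (1759 + 1871) - 1022 = 3630 - 1022 = 2608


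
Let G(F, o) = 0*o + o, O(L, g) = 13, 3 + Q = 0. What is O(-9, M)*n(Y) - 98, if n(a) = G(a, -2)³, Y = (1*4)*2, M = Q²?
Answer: -202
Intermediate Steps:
Q = -3 (Q = -3 + 0 = -3)
M = 9 (M = (-3)² = 9)
G(F, o) = o (G(F, o) = 0 + o = o)
Y = 8 (Y = 4*2 = 8)
n(a) = -8 (n(a) = (-2)³ = -8)
O(-9, M)*n(Y) - 98 = 13*(-8) - 98 = -104 - 98 = -202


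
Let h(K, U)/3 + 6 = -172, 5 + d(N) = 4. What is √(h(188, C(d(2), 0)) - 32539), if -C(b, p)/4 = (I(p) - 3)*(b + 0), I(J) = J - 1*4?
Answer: I*√33073 ≈ 181.86*I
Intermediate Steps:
d(N) = -1 (d(N) = -5 + 4 = -1)
I(J) = -4 + J (I(J) = J - 4 = -4 + J)
C(b, p) = -4*b*(-7 + p) (C(b, p) = -4*((-4 + p) - 3)*(b + 0) = -4*(-7 + p)*b = -4*b*(-7 + p))
h(K, U) = -534 (h(K, U) = -18 + 3*(-172) = -18 - 516 = -534)
√(h(188, C(d(2), 0)) - 32539) = √(-534 - 32539) = √(-33073) = I*√33073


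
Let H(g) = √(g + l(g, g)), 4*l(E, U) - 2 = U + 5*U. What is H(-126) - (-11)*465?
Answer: 5115 + I*√1258/2 ≈ 5115.0 + 17.734*I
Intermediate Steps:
l(E, U) = ½ + 3*U/2 (l(E, U) = ½ + (U + 5*U)/4 = ½ + (6*U)/4 = ½ + 3*U/2)
H(g) = √(½ + 5*g/2) (H(g) = √(g + (½ + 3*g/2)) = √(½ + 5*g/2))
H(-126) - (-11)*465 = √(2 + 10*(-126))/2 - (-11)*465 = √(2 - 1260)/2 - 1*(-5115) = √(-1258)/2 + 5115 = (I*√1258)/2 + 5115 = I*√1258/2 + 5115 = 5115 + I*√1258/2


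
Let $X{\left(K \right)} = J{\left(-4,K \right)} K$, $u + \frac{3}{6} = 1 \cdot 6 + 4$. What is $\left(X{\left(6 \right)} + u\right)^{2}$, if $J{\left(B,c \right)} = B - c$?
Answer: $\frac{10201}{4} \approx 2550.3$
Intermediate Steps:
$u = \frac{19}{2}$ ($u = - \frac{1}{2} + \left(1 \cdot 6 + 4\right) = - \frac{1}{2} + \left(6 + 4\right) = - \frac{1}{2} + 10 = \frac{19}{2} \approx 9.5$)
$X{\left(K \right)} = K \left(-4 - K\right)$ ($X{\left(K \right)} = \left(-4 - K\right) K = K \left(-4 - K\right)$)
$\left(X{\left(6 \right)} + u\right)^{2} = \left(\left(-1\right) 6 \left(4 + 6\right) + \frac{19}{2}\right)^{2} = \left(\left(-1\right) 6 \cdot 10 + \frac{19}{2}\right)^{2} = \left(-60 + \frac{19}{2}\right)^{2} = \left(- \frac{101}{2}\right)^{2} = \frac{10201}{4}$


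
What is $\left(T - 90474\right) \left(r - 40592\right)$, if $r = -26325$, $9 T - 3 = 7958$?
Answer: $\frac{53955511685}{9} \approx 5.9951 \cdot 10^{9}$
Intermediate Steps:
$T = \frac{7961}{9}$ ($T = \frac{1}{3} + \frac{1}{9} \cdot 7958 = \frac{1}{3} + \frac{7958}{9} = \frac{7961}{9} \approx 884.56$)
$\left(T - 90474\right) \left(r - 40592\right) = \left(\frac{7961}{9} - 90474\right) \left(-26325 - 40592\right) = \left(- \frac{806305}{9}\right) \left(-66917\right) = \frac{53955511685}{9}$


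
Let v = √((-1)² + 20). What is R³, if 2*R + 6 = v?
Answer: -297/4 + 129*√21/8 ≈ -0.35597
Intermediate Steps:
v = √21 (v = √(1 + 20) = √21 ≈ 4.5826)
R = -3 + √21/2 ≈ -0.70871
R³ = (-3 + √21/2)³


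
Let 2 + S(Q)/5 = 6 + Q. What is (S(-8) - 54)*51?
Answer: -3774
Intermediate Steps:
S(Q) = 20 + 5*Q (S(Q) = -10 + 5*(6 + Q) = -10 + (30 + 5*Q) = 20 + 5*Q)
(S(-8) - 54)*51 = ((20 + 5*(-8)) - 54)*51 = ((20 - 40) - 54)*51 = (-20 - 54)*51 = -74*51 = -3774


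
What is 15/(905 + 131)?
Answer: 15/1036 ≈ 0.014479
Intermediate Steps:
15/(905 + 131) = 15/1036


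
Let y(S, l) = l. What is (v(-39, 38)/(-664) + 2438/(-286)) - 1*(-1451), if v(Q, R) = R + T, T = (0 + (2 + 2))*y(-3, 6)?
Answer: 68478535/47476 ≈ 1442.4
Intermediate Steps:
T = 24 (T = (0 + (2 + 2))*6 = (0 + 4)*6 = 4*6 = 24)
v(Q, R) = 24 + R (v(Q, R) = R + 24 = 24 + R)
(v(-39, 38)/(-664) + 2438/(-286)) - 1*(-1451) = ((24 + 38)/(-664) + 2438/(-286)) - 1*(-1451) = (62*(-1/664) + 2438*(-1/286)) + 1451 = (-31/332 - 1219/143) + 1451 = -409141/47476 + 1451 = 68478535/47476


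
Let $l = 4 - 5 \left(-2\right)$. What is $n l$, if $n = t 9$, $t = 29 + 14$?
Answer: $5418$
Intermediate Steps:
$l = 14$ ($l = 4 - -10 = 4 + 10 = 14$)
$t = 43$
$n = 387$ ($n = 43 \cdot 9 = 387$)
$n l = 387 \cdot 14 = 5418$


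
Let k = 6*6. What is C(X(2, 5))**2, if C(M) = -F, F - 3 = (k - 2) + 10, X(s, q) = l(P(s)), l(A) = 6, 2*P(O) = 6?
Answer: 2209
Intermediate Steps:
k = 36
P(O) = 3 (P(O) = (1/2)*6 = 3)
X(s, q) = 6
F = 47 (F = 3 + ((36 - 2) + 10) = 3 + (34 + 10) = 3 + 44 = 47)
C(M) = -47 (C(M) = -1*47 = -47)
C(X(2, 5))**2 = (-47)**2 = 2209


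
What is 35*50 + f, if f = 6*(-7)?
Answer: 1708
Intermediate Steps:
f = -42
35*50 + f = 35*50 - 42 = 1750 - 42 = 1708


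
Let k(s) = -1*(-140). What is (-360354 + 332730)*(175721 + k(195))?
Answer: -4857984264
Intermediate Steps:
k(s) = 140
(-360354 + 332730)*(175721 + k(195)) = (-360354 + 332730)*(175721 + 140) = -27624*175861 = -4857984264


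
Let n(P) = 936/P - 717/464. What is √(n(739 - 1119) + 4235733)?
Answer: √514388623029495/11020 ≈ 2058.1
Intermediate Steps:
n(P) = -717/464 + 936/P (n(P) = 936/P - 717*1/464 = 936/P - 717/464 = -717/464 + 936/P)
√(n(739 - 1119) + 4235733) = √((-717/464 + 936/(739 - 1119)) + 4235733) = √((-717/464 + 936/(-380)) + 4235733) = √((-717/464 + 936*(-1/380)) + 4235733) = √((-717/464 - 234/95) + 4235733) = √(-176691/44080 + 4235733) = √(186710933949/44080) = √514388623029495/11020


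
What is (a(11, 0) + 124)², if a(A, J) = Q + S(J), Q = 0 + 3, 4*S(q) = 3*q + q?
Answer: 16129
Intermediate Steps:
S(q) = q (S(q) = (3*q + q)/4 = (4*q)/4 = q)
Q = 3
a(A, J) = 3 + J
(a(11, 0) + 124)² = ((3 + 0) + 124)² = (3 + 124)² = 127² = 16129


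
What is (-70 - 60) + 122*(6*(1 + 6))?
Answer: 4994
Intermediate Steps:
(-70 - 60) + 122*(6*(1 + 6)) = -130 + 122*(6*7) = -130 + 122*42 = -130 + 5124 = 4994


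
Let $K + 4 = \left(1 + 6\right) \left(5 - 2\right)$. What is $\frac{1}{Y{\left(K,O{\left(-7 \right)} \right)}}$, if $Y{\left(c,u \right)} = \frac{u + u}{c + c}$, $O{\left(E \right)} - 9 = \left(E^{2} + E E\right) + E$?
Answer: $\frac{17}{100} \approx 0.17$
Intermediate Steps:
$O{\left(E \right)} = 9 + E + 2 E^{2}$ ($O{\left(E \right)} = 9 + \left(\left(E^{2} + E E\right) + E\right) = 9 + \left(\left(E^{2} + E^{2}\right) + E\right) = 9 + \left(2 E^{2} + E\right) = 9 + \left(E + 2 E^{2}\right) = 9 + E + 2 E^{2}$)
$K = 17$ ($K = -4 + \left(1 + 6\right) \left(5 - 2\right) = -4 + 7 \cdot 3 = -4 + 21 = 17$)
$Y{\left(c,u \right)} = \frac{u}{c}$ ($Y{\left(c,u \right)} = \frac{2 u}{2 c} = 2 u \frac{1}{2 c} = \frac{u}{c}$)
$\frac{1}{Y{\left(K,O{\left(-7 \right)} \right)}} = \frac{1}{\left(9 - 7 + 2 \left(-7\right)^{2}\right) \frac{1}{17}} = \frac{1}{\left(9 - 7 + 2 \cdot 49\right) \frac{1}{17}} = \frac{1}{\left(9 - 7 + 98\right) \frac{1}{17}} = \frac{1}{100 \cdot \frac{1}{17}} = \frac{1}{\frac{100}{17}} = \frac{17}{100}$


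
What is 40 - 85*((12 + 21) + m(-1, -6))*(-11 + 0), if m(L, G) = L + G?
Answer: 24350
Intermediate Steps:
m(L, G) = G + L
40 - 85*((12 + 21) + m(-1, -6))*(-11 + 0) = 40 - 85*((12 + 21) + (-6 - 1))*(-11 + 0) = 40 - 85*(33 - 7)*(-11) = 40 - 2210*(-11) = 40 - 85*(-286) = 40 + 24310 = 24350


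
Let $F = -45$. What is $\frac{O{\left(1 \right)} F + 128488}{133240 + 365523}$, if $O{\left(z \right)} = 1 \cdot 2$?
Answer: $\frac{128398}{498763} \approx 0.25743$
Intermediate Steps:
$O{\left(z \right)} = 2$
$\frac{O{\left(1 \right)} F + 128488}{133240 + 365523} = \frac{2 \left(-45\right) + 128488}{133240 + 365523} = \frac{-90 + 128488}{498763} = 128398 \cdot \frac{1}{498763} = \frac{128398}{498763}$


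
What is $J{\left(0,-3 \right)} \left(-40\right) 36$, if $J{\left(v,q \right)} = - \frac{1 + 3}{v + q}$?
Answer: $-1920$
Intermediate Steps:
$J{\left(v,q \right)} = - \frac{4}{q + v}$
$J{\left(0,-3 \right)} \left(-40\right) 36 = - \frac{4}{-3 + 0} \left(-40\right) 36 = - \frac{4}{-3} \left(-40\right) 36 = \left(-4\right) \left(- \frac{1}{3}\right) \left(-40\right) 36 = \frac{4}{3} \left(-40\right) 36 = \left(- \frac{160}{3}\right) 36 = -1920$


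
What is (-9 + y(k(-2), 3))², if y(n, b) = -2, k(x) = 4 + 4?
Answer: 121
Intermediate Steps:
k(x) = 8
(-9 + y(k(-2), 3))² = (-9 - 2)² = (-11)² = 121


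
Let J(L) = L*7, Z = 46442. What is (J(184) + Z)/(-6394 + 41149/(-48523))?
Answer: -2316002790/310297211 ≈ -7.4638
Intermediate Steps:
J(L) = 7*L
(J(184) + Z)/(-6394 + 41149/(-48523)) = (7*184 + 46442)/(-6394 + 41149/(-48523)) = (1288 + 46442)/(-6394 + 41149*(-1/48523)) = 47730/(-6394 - 41149/48523) = 47730/(-310297211/48523) = 47730*(-48523/310297211) = -2316002790/310297211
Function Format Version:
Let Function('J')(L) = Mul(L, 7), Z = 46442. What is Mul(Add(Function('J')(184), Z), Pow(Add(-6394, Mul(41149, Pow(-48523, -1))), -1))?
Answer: Rational(-2316002790, 310297211) ≈ -7.4638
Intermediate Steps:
Function('J')(L) = Mul(7, L)
Mul(Add(Function('J')(184), Z), Pow(Add(-6394, Mul(41149, Pow(-48523, -1))), -1)) = Mul(Add(Mul(7, 184), 46442), Pow(Add(-6394, Mul(41149, Pow(-48523, -1))), -1)) = Mul(Add(1288, 46442), Pow(Add(-6394, Mul(41149, Rational(-1, 48523))), -1)) = Mul(47730, Pow(Add(-6394, Rational(-41149, 48523)), -1)) = Mul(47730, Pow(Rational(-310297211, 48523), -1)) = Mul(47730, Rational(-48523, 310297211)) = Rational(-2316002790, 310297211)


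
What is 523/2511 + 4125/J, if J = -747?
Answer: -1107466/208413 ≈ -5.3138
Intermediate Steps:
523/2511 + 4125/J = 523/2511 + 4125/(-747) = 523*(1/2511) + 4125*(-1/747) = 523/2511 - 1375/249 = -1107466/208413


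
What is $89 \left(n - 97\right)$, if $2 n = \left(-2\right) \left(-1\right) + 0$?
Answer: $-8544$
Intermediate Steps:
$n = 1$ ($n = \frac{\left(-2\right) \left(-1\right) + 0}{2} = \frac{2 + 0}{2} = \frac{1}{2} \cdot 2 = 1$)
$89 \left(n - 97\right) = 89 \left(1 - 97\right) = 89 \left(-96\right) = -8544$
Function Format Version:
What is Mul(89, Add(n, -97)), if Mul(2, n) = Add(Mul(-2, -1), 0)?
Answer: -8544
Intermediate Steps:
n = 1 (n = Mul(Rational(1, 2), Add(Mul(-2, -1), 0)) = Mul(Rational(1, 2), Add(2, 0)) = Mul(Rational(1, 2), 2) = 1)
Mul(89, Add(n, -97)) = Mul(89, Add(1, -97)) = Mul(89, -96) = -8544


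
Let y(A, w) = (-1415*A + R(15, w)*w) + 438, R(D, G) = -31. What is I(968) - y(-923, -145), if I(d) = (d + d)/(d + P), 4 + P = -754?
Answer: -137651722/105 ≈ -1.3110e+6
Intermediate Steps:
P = -758 (P = -4 - 754 = -758)
I(d) = 2*d/(-758 + d) (I(d) = (d + d)/(d - 758) = (2*d)/(-758 + d) = 2*d/(-758 + d))
y(A, w) = 438 - 1415*A - 31*w (y(A, w) = (-1415*A - 31*w) + 438 = 438 - 1415*A - 31*w)
I(968) - y(-923, -145) = 2*968/(-758 + 968) - (438 - 1415*(-923) - 31*(-145)) = 2*968/210 - (438 + 1306045 + 4495) = 2*968*(1/210) - 1*1310978 = 968/105 - 1310978 = -137651722/105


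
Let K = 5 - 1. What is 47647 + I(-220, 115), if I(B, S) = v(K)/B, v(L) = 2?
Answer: 5241169/110 ≈ 47647.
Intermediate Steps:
K = 4
I(B, S) = 2/B
47647 + I(-220, 115) = 47647 + 2/(-220) = 47647 + 2*(-1/220) = 47647 - 1/110 = 5241169/110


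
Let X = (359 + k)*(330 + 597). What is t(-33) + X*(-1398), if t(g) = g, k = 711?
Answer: -1386662253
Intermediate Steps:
X = 991890 (X = (359 + 711)*(330 + 597) = 1070*927 = 991890)
t(-33) + X*(-1398) = -33 + 991890*(-1398) = -33 - 1386662220 = -1386662253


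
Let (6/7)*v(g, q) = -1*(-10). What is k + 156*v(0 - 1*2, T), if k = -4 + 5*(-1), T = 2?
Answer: 1811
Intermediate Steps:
v(g, q) = 35/3 (v(g, q) = 7*(-1*(-10))/6 = (7/6)*10 = 35/3)
k = -9 (k = -4 - 5 = -9)
k + 156*v(0 - 1*2, T) = -9 + 156*(35/3) = -9 + 1820 = 1811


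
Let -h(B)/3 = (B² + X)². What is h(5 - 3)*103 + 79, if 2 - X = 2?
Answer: -4865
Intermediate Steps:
X = 0 (X = 2 - 1*2 = 2 - 2 = 0)
h(B) = -3*B⁴ (h(B) = -3*(B² + 0)² = -3*B⁴)
h(5 - 3)*103 + 79 = -3*(5 - 3)⁴*103 + 79 = -3*2⁴*103 + 79 = -3*16*103 + 79 = -48*103 + 79 = -4944 + 79 = -4865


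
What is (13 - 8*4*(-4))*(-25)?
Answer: -3525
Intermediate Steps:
(13 - 8*4*(-4))*(-25) = (13 - 32*(-4))*(-25) = (13 + 128)*(-25) = 141*(-25) = -3525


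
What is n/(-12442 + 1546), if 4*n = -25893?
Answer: 8631/14528 ≈ 0.59409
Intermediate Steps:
n = -25893/4 (n = (¼)*(-25893) = -25893/4 ≈ -6473.3)
n/(-12442 + 1546) = -25893/(4*(-12442 + 1546)) = -25893/4/(-10896) = -25893/4*(-1/10896) = 8631/14528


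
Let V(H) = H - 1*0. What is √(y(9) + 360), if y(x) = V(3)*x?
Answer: 3*√43 ≈ 19.672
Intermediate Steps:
V(H) = H (V(H) = H + 0 = H)
y(x) = 3*x
√(y(9) + 360) = √(3*9 + 360) = √(27 + 360) = √387 = 3*√43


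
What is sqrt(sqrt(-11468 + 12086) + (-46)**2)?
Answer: sqrt(2116 + sqrt(618)) ≈ 46.269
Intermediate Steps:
sqrt(sqrt(-11468 + 12086) + (-46)**2) = sqrt(sqrt(618) + 2116) = sqrt(2116 + sqrt(618))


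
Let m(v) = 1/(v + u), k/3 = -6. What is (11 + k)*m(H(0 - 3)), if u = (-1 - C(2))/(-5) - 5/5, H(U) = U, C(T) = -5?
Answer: 35/24 ≈ 1.4583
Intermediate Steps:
k = -18 (k = 3*(-6) = -18)
u = -9/5 (u = (-1 - 1*(-5))/(-5) - 5/5 = (-1 + 5)*(-1/5) - 5*1/5 = 4*(-1/5) - 1 = -4/5 - 1 = -9/5 ≈ -1.8000)
m(v) = 1/(-9/5 + v) (m(v) = 1/(v - 9/5) = 1/(-9/5 + v))
(11 + k)*m(H(0 - 3)) = (11 - 18)*(5/(-9 + 5*(0 - 3))) = -35/(-9 + 5*(-3)) = -35/(-9 - 15) = -35/(-24) = -35*(-1)/24 = -7*(-5/24) = 35/24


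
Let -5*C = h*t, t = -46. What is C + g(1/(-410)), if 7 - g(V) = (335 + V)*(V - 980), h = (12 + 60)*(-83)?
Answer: 45946138729/168100 ≈ 2.7333e+5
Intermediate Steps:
h = -5976 (h = 72*(-83) = -5976)
g(V) = 7 - (-980 + V)*(335 + V) (g(V) = 7 - (335 + V)*(V - 980) = 7 - (335 + V)*(-980 + V) = 7 - (-980 + V)*(335 + V))
C = -274896/5 (C = -(-5976)*(-46)/5 = -1/5*274896 = -274896/5 ≈ -54979.)
C + g(1/(-410)) = -274896/5 + (328307 - (1/(-410))**2 + 645/(-410)) = -274896/5 + (328307 - (-1/410)**2 + 645*(-1/410)) = -274896/5 + (328307 - 1*1/168100 - 129/82) = -274896/5 + (328307 - 1/168100 - 129/82) = -274896/5 + 55188142249/168100 = 45946138729/168100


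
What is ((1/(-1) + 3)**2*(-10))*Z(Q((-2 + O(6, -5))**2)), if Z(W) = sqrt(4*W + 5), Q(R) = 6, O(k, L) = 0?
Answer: -40*sqrt(29) ≈ -215.41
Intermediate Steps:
Z(W) = sqrt(5 + 4*W)
((1/(-1) + 3)**2*(-10))*Z(Q((-2 + O(6, -5))**2)) = ((1/(-1) + 3)**2*(-10))*sqrt(5 + 4*6) = ((-1 + 3)**2*(-10))*sqrt(5 + 24) = (2**2*(-10))*sqrt(29) = (4*(-10))*sqrt(29) = -40*sqrt(29)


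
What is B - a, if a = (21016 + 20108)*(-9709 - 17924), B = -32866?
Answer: 1136346626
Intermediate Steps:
a = -1136379492 (a = 41124*(-27633) = -1136379492)
B - a = -32866 - 1*(-1136379492) = -32866 + 1136379492 = 1136346626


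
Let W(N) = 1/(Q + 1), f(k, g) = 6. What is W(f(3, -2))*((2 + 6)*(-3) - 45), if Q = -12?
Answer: 69/11 ≈ 6.2727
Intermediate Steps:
W(N) = -1/11 (W(N) = 1/(-12 + 1) = 1/(-11) = -1/11)
W(f(3, -2))*((2 + 6)*(-3) - 45) = -((2 + 6)*(-3) - 45)/11 = -(8*(-3) - 45)/11 = -(-24 - 45)/11 = -1/11*(-69) = 69/11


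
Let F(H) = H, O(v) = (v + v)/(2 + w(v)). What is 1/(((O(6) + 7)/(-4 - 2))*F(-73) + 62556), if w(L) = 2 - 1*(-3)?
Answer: 42/2631805 ≈ 1.5959e-5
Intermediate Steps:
w(L) = 5 (w(L) = 2 + 3 = 5)
O(v) = 2*v/7 (O(v) = (v + v)/(2 + 5) = (2*v)/7 = (2*v)*(⅐) = 2*v/7)
1/(((O(6) + 7)/(-4 - 2))*F(-73) + 62556) = 1/((((2/7)*6 + 7)/(-4 - 2))*(-73) + 62556) = 1/(((12/7 + 7)/(-6))*(-73) + 62556) = 1/(((61/7)*(-⅙))*(-73) + 62556) = 1/(-61/42*(-73) + 62556) = 1/(4453/42 + 62556) = 1/(2631805/42) = 42/2631805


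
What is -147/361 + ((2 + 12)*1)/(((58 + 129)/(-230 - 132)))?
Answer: -1857037/67507 ≈ -27.509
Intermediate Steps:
-147/361 + ((2 + 12)*1)/(((58 + 129)/(-230 - 132))) = -147*1/361 + (14*1)/((187/(-362))) = -147/361 + 14/((187*(-1/362))) = -147/361 + 14/(-187/362) = -147/361 + 14*(-362/187) = -147/361 - 5068/187 = -1857037/67507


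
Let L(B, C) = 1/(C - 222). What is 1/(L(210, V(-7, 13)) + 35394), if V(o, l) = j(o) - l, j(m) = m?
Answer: 242/8565347 ≈ 2.8253e-5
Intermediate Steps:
V(o, l) = o - l
L(B, C) = 1/(-222 + C)
1/(L(210, V(-7, 13)) + 35394) = 1/(1/(-222 + (-7 - 1*13)) + 35394) = 1/(1/(-222 + (-7 - 13)) + 35394) = 1/(1/(-222 - 20) + 35394) = 1/(1/(-242) + 35394) = 1/(-1/242 + 35394) = 1/(8565347/242) = 242/8565347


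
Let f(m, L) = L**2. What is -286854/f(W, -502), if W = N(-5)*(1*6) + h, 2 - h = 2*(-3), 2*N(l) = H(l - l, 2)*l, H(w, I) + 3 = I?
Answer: -143427/126002 ≈ -1.1383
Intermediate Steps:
H(w, I) = -3 + I
N(l) = -l/2 (N(l) = ((-3 + 2)*l)/2 = (-l)/2 = -l/2)
h = 8 (h = 2 - 2*(-3) = 2 - 1*(-6) = 2 + 6 = 8)
W = 23 (W = (-1/2*(-5))*(1*6) + 8 = (5/2)*6 + 8 = 15 + 8 = 23)
-286854/f(W, -502) = -286854/((-502)**2) = -286854/252004 = -286854*1/252004 = -143427/126002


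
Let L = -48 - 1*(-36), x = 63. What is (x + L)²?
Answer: 2601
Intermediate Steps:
L = -12 (L = -48 + 36 = -12)
(x + L)² = (63 - 12)² = 51² = 2601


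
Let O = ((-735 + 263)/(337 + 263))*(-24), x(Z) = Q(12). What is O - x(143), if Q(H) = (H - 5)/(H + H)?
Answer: 11153/600 ≈ 18.588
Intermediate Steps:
Q(H) = (-5 + H)/(2*H) (Q(H) = (-5 + H)/((2*H)) = (-5 + H)*(1/(2*H)) = (-5 + H)/(2*H))
x(Z) = 7/24 (x(Z) = (½)*(-5 + 12)/12 = (½)*(1/12)*7 = 7/24)
O = 472/25 (O = -472/600*(-24) = -472*1/600*(-24) = -59/75*(-24) = 472/25 ≈ 18.880)
O - x(143) = 472/25 - 1*7/24 = 472/25 - 7/24 = 11153/600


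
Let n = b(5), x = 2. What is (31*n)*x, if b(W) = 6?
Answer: 372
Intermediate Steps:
n = 6
(31*n)*x = (31*6)*2 = 186*2 = 372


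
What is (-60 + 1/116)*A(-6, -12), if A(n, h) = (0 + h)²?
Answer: -250524/29 ≈ -8638.8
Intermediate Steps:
A(n, h) = h²
(-60 + 1/116)*A(-6, -12) = (-60 + 1/116)*(-12)² = (-60 + 1/116)*144 = -6959/116*144 = -250524/29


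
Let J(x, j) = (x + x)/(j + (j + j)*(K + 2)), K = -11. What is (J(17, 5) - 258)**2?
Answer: 1669264/25 ≈ 66771.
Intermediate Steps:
J(x, j) = -2*x/(17*j) (J(x, j) = (x + x)/(j + (j + j)*(-11 + 2)) = (2*x)/(j + (2*j)*(-9)) = (2*x)/(j - 18*j) = (2*x)/((-17*j)) = (2*x)*(-1/(17*j)) = -2*x/(17*j))
(J(17, 5) - 258)**2 = (-2/17*17/5 - 258)**2 = (-2/17*17*1/5 - 258)**2 = (-2/5 - 258)**2 = (-1292/5)**2 = 1669264/25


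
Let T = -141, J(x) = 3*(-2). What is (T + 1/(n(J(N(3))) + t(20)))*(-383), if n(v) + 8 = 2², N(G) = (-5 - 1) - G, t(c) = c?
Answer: 863665/16 ≈ 53979.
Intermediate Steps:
N(G) = -6 - G
J(x) = -6
n(v) = -4 (n(v) = -8 + 2² = -8 + 4 = -4)
(T + 1/(n(J(N(3))) + t(20)))*(-383) = (-141 + 1/(-4 + 20))*(-383) = (-141 + 1/16)*(-383) = -2255/16*(-383) = 863665/16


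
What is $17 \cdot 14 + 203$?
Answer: $441$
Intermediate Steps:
$17 \cdot 14 + 203 = 238 + 203 = 441$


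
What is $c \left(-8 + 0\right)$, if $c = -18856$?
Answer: $150848$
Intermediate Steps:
$c \left(-8 + 0\right) = - 18856 \left(-8 + 0\right) = \left(-18856\right) \left(-8\right) = 150848$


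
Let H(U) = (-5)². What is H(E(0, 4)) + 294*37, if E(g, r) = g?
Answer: 10903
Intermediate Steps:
H(U) = 25
H(E(0, 4)) + 294*37 = 25 + 294*37 = 25 + 10878 = 10903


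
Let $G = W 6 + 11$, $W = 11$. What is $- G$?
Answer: $-77$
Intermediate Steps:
$G = 77$ ($G = 11 \cdot 6 + 11 = 66 + 11 = 77$)
$- G = \left(-1\right) 77 = -77$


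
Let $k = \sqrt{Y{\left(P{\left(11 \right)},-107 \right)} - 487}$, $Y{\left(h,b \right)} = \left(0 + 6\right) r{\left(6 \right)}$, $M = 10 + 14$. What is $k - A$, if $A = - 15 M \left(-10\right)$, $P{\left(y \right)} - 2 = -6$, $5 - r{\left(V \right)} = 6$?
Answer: $-3600 + i \sqrt{493} \approx -3600.0 + 22.204 i$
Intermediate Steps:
$M = 24$
$r{\left(V \right)} = -1$ ($r{\left(V \right)} = 5 - 6 = -1$)
$P{\left(y \right)} = -4$ ($P{\left(y \right)} = 2 - 6 = -4$)
$Y{\left(h,b \right)} = -6$ ($Y{\left(h,b \right)} = \left(0 + 6\right) \left(-1\right) = 6 \left(-1\right) = -6$)
$k = i \sqrt{493}$ ($k = \sqrt{-6 - 487} = \sqrt{-493} = i \sqrt{493} \approx 22.204 i$)
$A = 3600$ ($A = \left(-15\right) 24 \left(-10\right) = \left(-360\right) \left(-10\right) = 3600$)
$k - A = i \sqrt{493} - 3600 = -3600 + i \sqrt{493}$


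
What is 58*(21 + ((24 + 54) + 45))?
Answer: 8352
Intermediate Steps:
58*(21 + ((24 + 54) + 45)) = 58*(21 + (78 + 45)) = 58*(21 + 123) = 58*144 = 8352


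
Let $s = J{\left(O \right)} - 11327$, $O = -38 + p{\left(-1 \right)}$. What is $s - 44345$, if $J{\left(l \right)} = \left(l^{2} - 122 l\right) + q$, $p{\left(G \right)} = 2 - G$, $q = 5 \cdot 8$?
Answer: $-50137$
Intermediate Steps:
$q = 40$
$O = -35$ ($O = -38 + \left(2 - -1\right) = -38 + \left(2 + 1\right) = -38 + 3 = -35$)
$J{\left(l \right)} = 40 + l^{2} - 122 l$ ($J{\left(l \right)} = \left(l^{2} - 122 l\right) + 40 = 40 + l^{2} - 122 l$)
$s = -5792$ ($s = \left(40 + \left(-35\right)^{2} - -4270\right) - 11327 = \left(40 + 1225 + 4270\right) - 11327 = 5535 - 11327 = -5792$)
$s - 44345 = -5792 - 44345 = -50137$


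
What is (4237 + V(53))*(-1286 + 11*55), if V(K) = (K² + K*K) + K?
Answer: -6747348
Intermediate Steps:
V(K) = K + 2*K² (V(K) = (K² + K²) + K = 2*K² + K = K + 2*K²)
(4237 + V(53))*(-1286 + 11*55) = (4237 + 53*(1 + 2*53))*(-1286 + 11*55) = (4237 + 53*(1 + 106))*(-1286 + 605) = (4237 + 53*107)*(-681) = (4237 + 5671)*(-681) = 9908*(-681) = -6747348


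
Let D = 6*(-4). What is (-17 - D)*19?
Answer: 133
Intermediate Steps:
D = -24
(-17 - D)*19 = (-17 - 1*(-24))*19 = (-17 + 24)*19 = 7*19 = 133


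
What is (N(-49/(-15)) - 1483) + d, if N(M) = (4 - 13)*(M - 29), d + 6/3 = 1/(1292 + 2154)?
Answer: -21596077/17230 ≈ -1253.4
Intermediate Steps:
d = -6891/3446 (d = -2 + 1/(1292 + 2154) = -2 + 1/3446 = -6891/3446 ≈ -1.9997)
N(M) = 261 - 9*M (N(M) = -9*(-29 + M) = 261 - 9*M)
(N(-49/(-15)) - 1483) + d = ((261 - (-441)/(-15)) - 1483) - 6891/3446 = ((261 - (-441)*(-1)/15) - 1483) - 6891/3446 = ((261 - 9*49/15) - 1483) - 6891/3446 = ((261 - 147/5) - 1483) - 6891/3446 = (1158/5 - 1483) - 6891/3446 = -6257/5 - 6891/3446 = -21596077/17230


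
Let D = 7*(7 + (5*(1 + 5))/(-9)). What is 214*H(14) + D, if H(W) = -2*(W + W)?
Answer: -35875/3 ≈ -11958.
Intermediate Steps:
H(W) = -4*W
D = 77/3 (D = 7*(7 + (5*6)*(-1/9)) = 7*(7 + 30*(-1/9)) = 7*(7 - 10/3) = 7*(11/3) = 77/3 ≈ 25.667)
214*H(14) + D = 214*(-4*14) + 77/3 = 214*(-56) + 77/3 = -11984 + 77/3 = -35875/3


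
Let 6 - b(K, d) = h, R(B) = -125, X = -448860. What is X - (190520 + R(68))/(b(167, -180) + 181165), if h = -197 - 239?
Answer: -81516308415/181607 ≈ -4.4886e+5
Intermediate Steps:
h = -436
b(K, d) = 442 (b(K, d) = 6 - 1*(-436) = 6 + 436 = 442)
X - (190520 + R(68))/(b(167, -180) + 181165) = -448860 - (190520 - 125)/(442 + 181165) = -448860 - 190395/181607 = -81516308415/181607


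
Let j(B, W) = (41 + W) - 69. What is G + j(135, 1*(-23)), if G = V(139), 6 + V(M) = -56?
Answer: -113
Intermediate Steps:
V(M) = -62 (V(M) = -6 - 56 = -62)
j(B, W) = -28 + W
G = -62
G + j(135, 1*(-23)) = -62 + (-28 + 1*(-23)) = -62 + (-28 - 23) = -62 - 51 = -113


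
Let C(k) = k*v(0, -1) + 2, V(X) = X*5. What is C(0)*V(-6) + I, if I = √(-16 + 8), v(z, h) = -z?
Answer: -60 + 2*I*√2 ≈ -60.0 + 2.8284*I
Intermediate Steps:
V(X) = 5*X
C(k) = 2 (C(k) = k*(-1*0) + 2 = k*0 + 2 = 0 + 2 = 2)
I = 2*I*√2 (I = √(-8) = 2*I*√2 ≈ 2.8284*I)
C(0)*V(-6) + I = 2*(5*(-6)) + 2*I*√2 = 2*(-30) + 2*I*√2 = -60 + 2*I*√2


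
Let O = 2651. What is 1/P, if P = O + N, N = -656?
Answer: 1/1995 ≈ 0.00050125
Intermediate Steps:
P = 1995 (P = 2651 - 656 = 1995)
1/P = 1/1995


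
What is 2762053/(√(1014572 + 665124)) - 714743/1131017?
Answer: -714743/1131017 + 2762053*√104981/419924 ≈ 2130.5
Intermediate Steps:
2762053/(√(1014572 + 665124)) - 714743/1131017 = 2762053/(√1679696) - 714743*1/1131017 = 2762053/((4*√104981)) - 714743/1131017 = 2762053*(√104981/419924) - 714743/1131017 = 2762053*√104981/419924 - 714743/1131017 = -714743/1131017 + 2762053*√104981/419924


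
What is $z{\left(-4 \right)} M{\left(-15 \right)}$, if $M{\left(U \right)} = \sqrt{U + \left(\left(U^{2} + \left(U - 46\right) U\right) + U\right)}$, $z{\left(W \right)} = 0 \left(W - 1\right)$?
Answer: $0$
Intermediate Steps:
$z{\left(W \right)} = 0$ ($z{\left(W \right)} = 0 \left(-1 + W\right) = 0$)
$M{\left(U \right)} = \sqrt{U^{2} + 2 U + U \left(-46 + U\right)}$ ($M{\left(U \right)} = \sqrt{U + \left(\left(U^{2} + \left(-46 + U\right) U\right) + U\right)} = \sqrt{U + \left(\left(U^{2} + U \left(-46 + U\right)\right) + U\right)} = \sqrt{U + \left(U + U^{2} + U \left(-46 + U\right)\right)} = \sqrt{U^{2} + 2 U + U \left(-46 + U\right)}$)
$z{\left(-4 \right)} M{\left(-15 \right)} = 0 \sqrt{2} \sqrt{- 15 \left(-22 - 15\right)} = 0 \sqrt{2} \sqrt{\left(-15\right) \left(-37\right)} = 0 \sqrt{2} \sqrt{555} = 0 \sqrt{1110} = 0$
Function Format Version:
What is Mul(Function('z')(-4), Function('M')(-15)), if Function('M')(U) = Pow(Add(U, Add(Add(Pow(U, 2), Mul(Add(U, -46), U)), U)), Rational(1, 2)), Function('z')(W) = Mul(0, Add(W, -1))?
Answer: 0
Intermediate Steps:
Function('z')(W) = 0 (Function('z')(W) = Mul(0, Add(-1, W)) = 0)
Function('M')(U) = Pow(Add(Pow(U, 2), Mul(2, U), Mul(U, Add(-46, U))), Rational(1, 2)) (Function('M')(U) = Pow(Add(U, Add(Add(Pow(U, 2), Mul(Add(-46, U), U)), U)), Rational(1, 2)) = Pow(Add(U, Add(Add(Pow(U, 2), Mul(U, Add(-46, U))), U)), Rational(1, 2)) = Pow(Add(U, Add(U, Pow(U, 2), Mul(U, Add(-46, U)))), Rational(1, 2)) = Pow(Add(Pow(U, 2), Mul(2, U), Mul(U, Add(-46, U))), Rational(1, 2)))
Mul(Function('z')(-4), Function('M')(-15)) = Mul(0, Mul(Pow(2, Rational(1, 2)), Pow(Mul(-15, Add(-22, -15)), Rational(1, 2)))) = Mul(0, Mul(Pow(2, Rational(1, 2)), Pow(Mul(-15, -37), Rational(1, 2)))) = Mul(0, Mul(Pow(2, Rational(1, 2)), Pow(555, Rational(1, 2)))) = Mul(0, Pow(1110, Rational(1, 2))) = 0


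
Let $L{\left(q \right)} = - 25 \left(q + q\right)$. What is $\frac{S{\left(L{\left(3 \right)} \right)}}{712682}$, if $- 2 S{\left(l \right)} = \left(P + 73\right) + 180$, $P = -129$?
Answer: $- \frac{31}{356341} \approx -8.6995 \cdot 10^{-5}$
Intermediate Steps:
$L{\left(q \right)} = - 50 q$ ($L{\left(q \right)} = - 25 \cdot 2 q = - 50 q$)
$S{\left(l \right)} = -62$ ($S{\left(l \right)} = - \frac{\left(-129 + 73\right) + 180}{2} = - \frac{-56 + 180}{2} = \left(- \frac{1}{2}\right) 124 = -62$)
$\frac{S{\left(L{\left(3 \right)} \right)}}{712682} = - \frac{62}{712682} = \left(-62\right) \frac{1}{712682} = - \frac{31}{356341}$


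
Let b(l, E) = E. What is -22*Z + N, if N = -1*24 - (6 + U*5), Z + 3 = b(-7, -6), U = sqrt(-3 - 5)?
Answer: 168 - 10*I*sqrt(2) ≈ 168.0 - 14.142*I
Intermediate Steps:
U = 2*I*sqrt(2) (U = sqrt(-8) = 2*I*sqrt(2) ≈ 2.8284*I)
Z = -9 (Z = -3 - 6 = -9)
N = -30 - 10*I*sqrt(2) (N = -1*24 - (6 + (2*I*sqrt(2))*5) = -24 - (6 + 10*I*sqrt(2)) = -24 + (-6 - 10*I*sqrt(2)) = -30 - 10*I*sqrt(2) ≈ -30.0 - 14.142*I)
-22*Z + N = -22*(-9) + (-30 - 10*I*sqrt(2)) = 198 + (-30 - 10*I*sqrt(2)) = 168 - 10*I*sqrt(2)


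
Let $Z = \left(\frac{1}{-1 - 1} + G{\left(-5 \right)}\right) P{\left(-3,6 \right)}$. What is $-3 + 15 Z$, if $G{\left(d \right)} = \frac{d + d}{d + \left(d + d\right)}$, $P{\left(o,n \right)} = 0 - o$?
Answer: $\frac{9}{2} \approx 4.5$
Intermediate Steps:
$P{\left(o,n \right)} = - o$
$G{\left(d \right)} = \frac{2}{3}$ ($G{\left(d \right)} = \frac{2 d}{d + 2 d} = \frac{2 d}{3 d} = 2 d \frac{1}{3 d} = \frac{2}{3}$)
$Z = \frac{1}{2}$ ($Z = \left(\frac{1}{-1 - 1} + \frac{2}{3}\right) \left(\left(-1\right) \left(-3\right)\right) = \left(\frac{1}{-2} + \frac{2}{3}\right) 3 = \left(- \frac{1}{2} + \frac{2}{3}\right) 3 = \frac{1}{6} \cdot 3 = \frac{1}{2} \approx 0.5$)
$-3 + 15 Z = -3 + 15 \cdot \frac{1}{2} = -3 + \frac{15}{2} = \frac{9}{2}$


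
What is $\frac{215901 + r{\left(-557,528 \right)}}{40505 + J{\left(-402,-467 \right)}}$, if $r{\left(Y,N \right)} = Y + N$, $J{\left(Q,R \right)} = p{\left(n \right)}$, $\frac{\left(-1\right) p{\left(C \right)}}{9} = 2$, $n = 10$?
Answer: $\frac{215872}{40487} \approx 5.3319$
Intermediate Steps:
$p{\left(C \right)} = -18$ ($p{\left(C \right)} = \left(-9\right) 2 = -18$)
$J{\left(Q,R \right)} = -18$
$r{\left(Y,N \right)} = N + Y$
$\frac{215901 + r{\left(-557,528 \right)}}{40505 + J{\left(-402,-467 \right)}} = \frac{215901 + \left(528 - 557\right)}{40505 - 18} = \frac{215901 - 29}{40487} = 215872 \cdot \frac{1}{40487} = \frac{215872}{40487}$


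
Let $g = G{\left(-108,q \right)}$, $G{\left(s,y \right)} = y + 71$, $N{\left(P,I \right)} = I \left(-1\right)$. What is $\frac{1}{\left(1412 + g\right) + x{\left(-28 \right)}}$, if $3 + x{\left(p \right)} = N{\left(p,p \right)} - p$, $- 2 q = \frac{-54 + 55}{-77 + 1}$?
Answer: $\frac{152}{233473} \approx 0.00065104$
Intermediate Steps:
$N{\left(P,I \right)} = - I$
$q = \frac{1}{152}$ ($q = - \frac{\left(-54 + 55\right) \frac{1}{-77 + 1}}{2} = - \frac{1 \frac{1}{-76}}{2} = - \frac{1 \left(- \frac{1}{76}\right)}{2} = \left(- \frac{1}{2}\right) \left(- \frac{1}{76}\right) = \frac{1}{152} \approx 0.0065789$)
$G{\left(s,y \right)} = 71 + y$
$g = \frac{10793}{152}$ ($g = 71 + \frac{1}{152} = \frac{10793}{152} \approx 71.007$)
$x{\left(p \right)} = -3 - 2 p$
$\frac{1}{\left(1412 + g\right) + x{\left(-28 \right)}} = \frac{1}{\left(1412 + \frac{10793}{152}\right) - -53} = \frac{1}{\frac{225417}{152} + \left(-3 + 56\right)} = \frac{1}{\frac{225417}{152} + 53} = \frac{1}{\frac{233473}{152}} = \frac{152}{233473}$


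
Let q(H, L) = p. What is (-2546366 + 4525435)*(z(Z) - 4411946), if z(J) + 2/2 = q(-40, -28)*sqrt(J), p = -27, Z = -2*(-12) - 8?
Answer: -8731761276795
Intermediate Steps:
Z = 16 (Z = 24 - 8 = 16)
q(H, L) = -27
z(J) = -1 - 27*sqrt(J)
(-2546366 + 4525435)*(z(Z) - 4411946) = (-2546366 + 4525435)*((-1 - 27*sqrt(16)) - 4411946) = 1979069*((-1 - 27*4) - 4411946) = 1979069*((-1 - 108) - 4411946) = 1979069*(-109 - 4411946) = 1979069*(-4412055) = -8731761276795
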